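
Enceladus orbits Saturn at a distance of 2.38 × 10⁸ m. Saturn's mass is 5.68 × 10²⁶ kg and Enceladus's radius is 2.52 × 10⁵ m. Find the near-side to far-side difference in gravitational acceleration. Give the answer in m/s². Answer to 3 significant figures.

2.83 × 10⁻³ m/s²

Near-to-far spans 2r, so the tidal difference is twice the near-to-center value: 4GMr/d³.
Δa = 4GMr/d³
   = 4 × (6.674 × 10⁻¹¹) × (5.68 × 10²⁶) × (2.52 × 10⁵) / (2.38 × 10⁸)³
   = 2.83 × 10⁻³ m/s²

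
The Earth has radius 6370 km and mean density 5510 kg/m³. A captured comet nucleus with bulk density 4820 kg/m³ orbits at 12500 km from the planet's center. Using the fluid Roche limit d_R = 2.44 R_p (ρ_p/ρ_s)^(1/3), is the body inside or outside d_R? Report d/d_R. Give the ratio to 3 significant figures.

inside; d/d_R ≈ 0.769

d_R = 2.44 × (6370 km) × (5510/4820)^(1/3) = 16250 km
d/d_R = (12500) / (16250) = 0.769
Since d/d_R < 1, the body is inside the Roche limit.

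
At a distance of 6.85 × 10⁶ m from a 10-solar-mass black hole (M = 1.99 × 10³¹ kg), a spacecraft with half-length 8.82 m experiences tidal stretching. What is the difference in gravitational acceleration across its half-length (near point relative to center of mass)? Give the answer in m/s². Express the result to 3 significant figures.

7.29 × 10¹ m/s²

a_tidal = 2GMr/d³
        = 2 × (6.674 × 10⁻¹¹) × (1.99 × 10³¹) × (8.82) / (6.85 × 10⁶)³
        = 7.29 × 10¹ m/s²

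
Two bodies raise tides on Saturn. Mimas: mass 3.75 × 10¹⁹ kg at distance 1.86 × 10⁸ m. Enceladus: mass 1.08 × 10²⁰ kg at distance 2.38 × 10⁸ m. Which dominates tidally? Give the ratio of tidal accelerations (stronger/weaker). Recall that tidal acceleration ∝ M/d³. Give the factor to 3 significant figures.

Tidal stretch scales as M/d³; compute that for each body.
Mimas: (3.75 × 10¹⁹) / (1.86 × 10⁸)³ = 5.828 × 10⁻⁶
Enceladus: (1.08 × 10²⁰) / (2.38 × 10⁸)³ = 8.011 × 10⁻⁶
Ratio (larger/smaller) = 1.37

Enceladus, by a factor of ≈ 1.37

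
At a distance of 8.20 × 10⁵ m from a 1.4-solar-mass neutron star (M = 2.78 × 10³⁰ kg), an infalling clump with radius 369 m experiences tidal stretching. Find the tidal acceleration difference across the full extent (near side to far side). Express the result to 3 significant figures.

4.97 × 10⁵ m/s²

The field gradient is 2GM/d³; across the full diameter 2r the difference is 4GMr/d³.
a_tidal = 4GMr/d³
        = 4 × (6.674 × 10⁻¹¹) × (2.78 × 10³⁰) × (369) / (8.20 × 10⁵)³
        = 4.97 × 10⁵ m/s²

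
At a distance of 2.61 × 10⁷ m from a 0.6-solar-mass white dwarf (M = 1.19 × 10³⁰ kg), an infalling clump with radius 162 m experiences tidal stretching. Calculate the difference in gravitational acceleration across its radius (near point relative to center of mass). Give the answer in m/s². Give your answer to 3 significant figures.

1.45 m/s²

Differencing GM/(d−r)² and GM/d² to first order in r/d gives 2GMr/d³.
a_tidal = 2GMr/d³
        = 2 × (6.674 × 10⁻¹¹) × (1.19 × 10³⁰) × (162) / (2.61 × 10⁷)³
        = 1.45 m/s²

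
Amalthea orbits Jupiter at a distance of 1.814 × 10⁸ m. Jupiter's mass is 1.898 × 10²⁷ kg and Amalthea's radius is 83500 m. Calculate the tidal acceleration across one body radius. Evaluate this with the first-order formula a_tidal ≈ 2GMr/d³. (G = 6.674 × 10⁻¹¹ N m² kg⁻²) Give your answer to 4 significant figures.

Differencing GM/(d−r)² and GM/d² to first order in r/d gives 2GMr/d³.
Δa = 2GMr/d³
   = 2 × (6.674 × 10⁻¹¹) × (1.898 × 10²⁷) × (83500) / (1.814 × 10⁸)³
   = 3.544 × 10⁻³ m/s²

3.544 × 10⁻³ m/s²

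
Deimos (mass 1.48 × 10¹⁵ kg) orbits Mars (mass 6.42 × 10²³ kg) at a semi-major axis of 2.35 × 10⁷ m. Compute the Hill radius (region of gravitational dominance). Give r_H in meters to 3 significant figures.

r_H ≈ a (m/3M)^(1/3)
    = (2.35 × 10⁷) × (1.48 × 10¹⁵ / (3 × 6.42 × 10²³))^(1/3)
    = 2.15 × 10⁴ m

2.15 × 10⁴ m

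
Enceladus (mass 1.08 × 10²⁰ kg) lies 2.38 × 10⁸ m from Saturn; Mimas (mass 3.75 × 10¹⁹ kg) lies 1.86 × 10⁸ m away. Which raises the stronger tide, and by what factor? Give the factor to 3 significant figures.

Compare M/d³ for the two perturbers:
Enceladus: (1.08 × 10²⁰) / (2.38 × 10⁸)³ = 8.011 × 10⁻⁶
Mimas: (3.75 × 10¹⁹) / (1.86 × 10⁸)³ = 5.828 × 10⁻⁶
Ratio (larger/smaller) = 1.37

Enceladus, by a factor of ≈ 1.37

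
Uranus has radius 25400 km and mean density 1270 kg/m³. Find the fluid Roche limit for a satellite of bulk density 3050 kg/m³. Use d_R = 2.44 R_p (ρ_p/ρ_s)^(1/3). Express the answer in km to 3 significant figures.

d_R = 2.44 × 25400 km × (1270/3050)^(1/3)
    = 46300 km

46300 km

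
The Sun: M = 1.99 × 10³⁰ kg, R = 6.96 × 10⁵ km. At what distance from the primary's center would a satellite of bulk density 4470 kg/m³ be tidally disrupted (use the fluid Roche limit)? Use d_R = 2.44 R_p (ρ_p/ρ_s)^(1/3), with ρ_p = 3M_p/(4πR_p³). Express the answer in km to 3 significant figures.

ρ_p = 3M_p/(4πR_p³) = 3 × (1.99 × 10³⁰) / (4π × (6.96 × 10⁸ m)³) = 1410 kg/m³
d_R = 2.44 × 6.96 × 10⁵ km × (1410/4470)^(1/3)
    = 1.16 × 10⁶ km

1.16 × 10⁶ km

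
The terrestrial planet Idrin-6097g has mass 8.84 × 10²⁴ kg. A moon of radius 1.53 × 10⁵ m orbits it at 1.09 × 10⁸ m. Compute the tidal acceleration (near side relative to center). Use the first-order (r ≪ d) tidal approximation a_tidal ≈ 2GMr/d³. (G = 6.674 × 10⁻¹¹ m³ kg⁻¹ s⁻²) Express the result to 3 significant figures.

1.39 × 10⁻⁴ m/s²

The tidal stretch is the gradient of GM/d² times the body's extent r, hence the 1/d³ dependence.
a_tidal = 2GMr/d³
        = 2 × (6.674 × 10⁻¹¹) × (8.84 × 10²⁴) × (1.53 × 10⁵) / (1.09 × 10⁸)³
        = 1.39 × 10⁻⁴ m/s²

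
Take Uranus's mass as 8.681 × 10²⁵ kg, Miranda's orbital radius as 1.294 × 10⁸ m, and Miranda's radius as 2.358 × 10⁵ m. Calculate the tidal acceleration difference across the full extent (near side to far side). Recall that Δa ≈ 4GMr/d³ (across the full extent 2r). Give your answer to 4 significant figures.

The field gradient is 2GM/d³; across the full diameter 2r the difference is 4GMr/d³.
Δa = 4GMr/d³
   = 4 × (6.674 × 10⁻¹¹) × (8.681 × 10²⁵) × (2.358 × 10⁵) / (1.294 × 10⁸)³
   = 2.522 × 10⁻³ m/s²

2.522 × 10⁻³ m/s²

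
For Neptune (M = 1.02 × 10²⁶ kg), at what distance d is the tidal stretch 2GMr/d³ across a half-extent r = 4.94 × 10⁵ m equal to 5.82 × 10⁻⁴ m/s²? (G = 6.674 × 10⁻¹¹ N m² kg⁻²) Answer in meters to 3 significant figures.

2.26 × 10⁸ m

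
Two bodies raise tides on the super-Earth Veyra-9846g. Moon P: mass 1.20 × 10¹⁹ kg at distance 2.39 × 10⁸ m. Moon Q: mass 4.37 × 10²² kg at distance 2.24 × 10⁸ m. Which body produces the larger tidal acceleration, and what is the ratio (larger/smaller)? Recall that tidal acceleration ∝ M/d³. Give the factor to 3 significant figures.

Moon Q, by a factor of ≈ 4420

Compare M/d³ for the two perturbers:
Moon P: (1.20 × 10¹⁹) / (2.39 × 10⁸)³ = 8.790 × 10⁻⁷
Moon Q: (4.37 × 10²²) / (2.24 × 10⁸)³ = 3.888 × 10⁻³
Ratio (larger/smaller) = 4420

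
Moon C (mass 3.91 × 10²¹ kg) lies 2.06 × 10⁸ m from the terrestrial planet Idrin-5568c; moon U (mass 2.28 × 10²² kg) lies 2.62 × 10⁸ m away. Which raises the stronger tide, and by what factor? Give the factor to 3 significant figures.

Tidal stretch scales as M/d³; compute that for each body.
Moon C: (3.91 × 10²¹) / (2.06 × 10⁸)³ = 4.473 × 10⁻⁴
Moon U: (2.28 × 10²²) / (2.62 × 10⁸)³ = 1.268 × 10⁻³
Ratio (larger/smaller) = 2.83

Moon U, by a factor of ≈ 2.83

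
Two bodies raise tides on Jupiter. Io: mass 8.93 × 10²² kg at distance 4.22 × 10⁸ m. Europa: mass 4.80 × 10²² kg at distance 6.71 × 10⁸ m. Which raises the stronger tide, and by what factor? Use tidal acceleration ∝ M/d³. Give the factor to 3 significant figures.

Io, by a factor of ≈ 7.48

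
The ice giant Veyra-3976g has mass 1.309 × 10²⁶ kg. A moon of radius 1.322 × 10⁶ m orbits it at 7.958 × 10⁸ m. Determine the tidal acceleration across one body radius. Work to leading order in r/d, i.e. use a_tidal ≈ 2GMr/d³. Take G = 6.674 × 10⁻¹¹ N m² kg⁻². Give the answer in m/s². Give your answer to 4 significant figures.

Since r ≪ d, expand the inverse-square field across one radius to get the leading 2GMr/d³ term.
Δg = 2GMr/d³
   = 2 × (6.674 × 10⁻¹¹) × (1.309 × 10²⁶) × (1.322 × 10⁶) / (7.958 × 10⁸)³
   = 4.583 × 10⁻⁵ m/s²

4.583 × 10⁻⁵ m/s²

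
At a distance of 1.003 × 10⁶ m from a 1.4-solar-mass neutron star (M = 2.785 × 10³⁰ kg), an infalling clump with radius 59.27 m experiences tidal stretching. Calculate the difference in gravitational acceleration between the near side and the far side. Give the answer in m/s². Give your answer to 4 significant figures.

Differencing GM/(d−r)² and GM/(d+r)² to first order in r/d gives 4GMr/d³.
Δa = 4GMr/d³
   = 4 × (6.674 × 10⁻¹¹) × (2.785 × 10³⁰) × (59.27) / (1.003 × 10⁶)³
   = 4.367 × 10⁴ m/s²

4.367 × 10⁴ m/s²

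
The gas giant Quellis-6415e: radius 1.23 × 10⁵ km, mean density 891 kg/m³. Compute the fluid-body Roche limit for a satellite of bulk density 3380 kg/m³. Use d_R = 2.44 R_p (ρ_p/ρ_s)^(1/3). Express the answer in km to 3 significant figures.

d_R = 2.44 × 1.23 × 10⁵ km × (891/3380)^(1/3)
    = 1.92 × 10⁵ km

1.92 × 10⁵ km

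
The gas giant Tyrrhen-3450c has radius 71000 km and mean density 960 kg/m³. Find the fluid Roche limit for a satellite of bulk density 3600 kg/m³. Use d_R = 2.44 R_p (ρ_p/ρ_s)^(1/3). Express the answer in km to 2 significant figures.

1.1 × 10⁵ km

d_R = 2.44 × 71000 km × (960/3600)^(1/3)
    = 1.1 × 10⁵ km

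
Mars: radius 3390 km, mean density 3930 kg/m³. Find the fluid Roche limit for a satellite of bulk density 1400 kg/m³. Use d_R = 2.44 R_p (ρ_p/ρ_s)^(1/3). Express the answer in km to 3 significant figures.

d_R = 2.44 × 3390 km × (3930/1400)^(1/3)
    = 11700 km

11700 km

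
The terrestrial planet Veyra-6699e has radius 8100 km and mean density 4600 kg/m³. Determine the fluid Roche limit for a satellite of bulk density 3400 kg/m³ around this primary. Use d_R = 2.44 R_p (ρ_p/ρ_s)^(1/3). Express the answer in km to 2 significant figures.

22000 km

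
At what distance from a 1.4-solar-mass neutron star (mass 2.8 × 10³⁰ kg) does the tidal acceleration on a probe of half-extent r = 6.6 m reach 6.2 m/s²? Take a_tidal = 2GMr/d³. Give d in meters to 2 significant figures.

7.4 × 10⁶ m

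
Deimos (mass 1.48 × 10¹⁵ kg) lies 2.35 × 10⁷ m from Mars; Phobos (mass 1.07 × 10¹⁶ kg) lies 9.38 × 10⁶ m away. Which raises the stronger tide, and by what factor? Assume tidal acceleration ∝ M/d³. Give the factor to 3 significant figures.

Compare M/d³ for the two perturbers:
Deimos: (1.48 × 10¹⁵) / (2.35 × 10⁷)³ = 1.140 × 10⁻⁷
Phobos: (1.07 × 10¹⁶) / (9.38 × 10⁶)³ = 1.297 × 10⁻⁵
Ratio (larger/smaller) = 114

Phobos, by a factor of ≈ 114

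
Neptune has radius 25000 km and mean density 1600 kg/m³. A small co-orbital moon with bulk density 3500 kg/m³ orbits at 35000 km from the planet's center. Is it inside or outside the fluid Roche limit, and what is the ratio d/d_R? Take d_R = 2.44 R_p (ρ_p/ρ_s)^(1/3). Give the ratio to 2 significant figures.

d_R = 2.44 × (25000 km) × (1600/3500)^(1/3) = 46990 km
d/d_R = (35000) / (46990) = 0.74
Since d/d_R < 1, the body is inside the Roche limit.

inside; d/d_R ≈ 0.74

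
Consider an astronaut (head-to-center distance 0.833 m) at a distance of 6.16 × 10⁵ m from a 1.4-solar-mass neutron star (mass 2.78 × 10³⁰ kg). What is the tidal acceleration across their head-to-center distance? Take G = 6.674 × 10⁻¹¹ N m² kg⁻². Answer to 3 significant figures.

Δg = 2GMr/d³
   = 2 × (6.674 × 10⁻¹¹) × (2.78 × 10³⁰) × (0.833) / (6.16 × 10⁵)³
   = 1.32 × 10³ m/s²

1.32 × 10³ m/s²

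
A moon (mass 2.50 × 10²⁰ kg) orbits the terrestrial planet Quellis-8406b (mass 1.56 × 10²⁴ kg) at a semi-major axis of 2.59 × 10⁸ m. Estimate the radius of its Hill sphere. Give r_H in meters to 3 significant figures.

9.75 × 10⁶ m

r_H ≈ a (m/3M)^(1/3)
    = (2.59 × 10⁸) × (2.50 × 10²⁰ / (3 × 1.56 × 10²⁴))^(1/3)
    = 9.75 × 10⁶ m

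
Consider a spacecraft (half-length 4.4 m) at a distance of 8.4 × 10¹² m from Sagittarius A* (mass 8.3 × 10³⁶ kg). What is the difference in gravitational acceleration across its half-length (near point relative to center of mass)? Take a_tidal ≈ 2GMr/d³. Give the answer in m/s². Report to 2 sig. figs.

8.2 × 10⁻¹² m/s²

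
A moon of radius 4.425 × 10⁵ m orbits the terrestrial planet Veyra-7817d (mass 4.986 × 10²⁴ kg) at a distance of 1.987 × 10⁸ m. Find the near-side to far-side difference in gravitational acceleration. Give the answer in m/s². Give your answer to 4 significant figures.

7.508 × 10⁻⁵ m/s²

The field gradient is 2GM/d³; across the full diameter 2r the difference is 4GMr/d³.
Δa = 4GMr/d³
   = 4 × (6.674 × 10⁻¹¹) × (4.986 × 10²⁴) × (4.425 × 10⁵) / (1.987 × 10⁸)³
   = 7.508 × 10⁻⁵ m/s²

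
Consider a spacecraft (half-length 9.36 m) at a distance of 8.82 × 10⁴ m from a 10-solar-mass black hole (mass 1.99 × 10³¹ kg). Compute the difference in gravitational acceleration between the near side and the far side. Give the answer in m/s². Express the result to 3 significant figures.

7.25 × 10⁷ m/s²

Δa = 4GMr/d³
   = 4 × (6.674 × 10⁻¹¹) × (1.99 × 10³¹) × (9.36) / (8.82 × 10⁴)³
   = 7.25 × 10⁷ m/s²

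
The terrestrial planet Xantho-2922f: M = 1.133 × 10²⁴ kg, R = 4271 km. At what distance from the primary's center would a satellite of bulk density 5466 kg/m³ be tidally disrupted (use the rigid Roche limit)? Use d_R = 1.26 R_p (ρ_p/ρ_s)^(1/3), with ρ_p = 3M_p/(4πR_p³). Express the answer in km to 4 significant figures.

4626 km

ρ_p = 3M_p/(4πR_p³) = 3 × (1.133 × 10²⁴) / (4π × (4.271 × 10⁶ m)³) = 3472 kg/m³
d_R = 1.26 × 4271 km × (3472/5466)^(1/3)
    = 4626 km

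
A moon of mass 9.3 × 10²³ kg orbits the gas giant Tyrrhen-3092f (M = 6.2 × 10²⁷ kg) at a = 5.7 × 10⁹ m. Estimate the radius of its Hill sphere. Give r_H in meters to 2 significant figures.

2.1 × 10⁸ m

r_H ≈ a (m/3M)^(1/3)
    = (5.7 × 10⁹) × (9.3 × 10²³ / (3 × 6.2 × 10²⁷))^(1/3)
    = 2.1 × 10⁸ m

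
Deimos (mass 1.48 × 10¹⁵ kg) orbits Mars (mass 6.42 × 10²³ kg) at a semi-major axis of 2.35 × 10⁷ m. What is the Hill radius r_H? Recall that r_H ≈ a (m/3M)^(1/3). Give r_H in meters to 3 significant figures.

2.15 × 10⁴ m

r_H ≈ a (m/3M)^(1/3)
    = (2.35 × 10⁷) × (1.48 × 10¹⁵ / (3 × 6.42 × 10²³))^(1/3)
    = 2.15 × 10⁴ m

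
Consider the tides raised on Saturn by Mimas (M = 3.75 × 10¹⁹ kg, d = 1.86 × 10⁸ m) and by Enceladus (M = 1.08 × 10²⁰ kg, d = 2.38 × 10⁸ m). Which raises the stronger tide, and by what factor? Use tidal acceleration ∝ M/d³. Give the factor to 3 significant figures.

Enceladus, by a factor of ≈ 1.37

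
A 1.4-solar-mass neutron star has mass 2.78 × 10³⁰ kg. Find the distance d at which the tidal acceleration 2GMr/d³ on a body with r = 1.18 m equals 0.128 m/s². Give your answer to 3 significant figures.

2GMr/d³ = a_tidal  ⇒  d = (2GMr / a_tidal)^(1/3)
d = (2 × 6.674×10⁻¹¹ × (2.78 × 10³⁰) × (1.18) / (0.128))^(1/3)
  = 1.51 × 10⁷ m

1.51 × 10⁷ m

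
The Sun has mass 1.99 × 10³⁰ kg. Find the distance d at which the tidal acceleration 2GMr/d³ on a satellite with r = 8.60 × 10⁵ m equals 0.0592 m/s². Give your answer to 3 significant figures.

2GMr/d³ = a_tidal  ⇒  d = (2GMr / a_tidal)^(1/3)
d = (2 × 6.674×10⁻¹¹ × (1.99 × 10³⁰) × (8.60 × 10⁵) / (0.0592))^(1/3)
  = 1.57 × 10⁹ m

1.57 × 10⁹ m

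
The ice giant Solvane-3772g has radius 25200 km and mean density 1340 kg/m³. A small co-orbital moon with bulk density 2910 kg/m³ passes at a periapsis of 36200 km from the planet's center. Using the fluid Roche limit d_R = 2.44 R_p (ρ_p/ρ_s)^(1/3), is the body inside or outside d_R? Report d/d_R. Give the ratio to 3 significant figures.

inside; d/d_R ≈ 0.762

d_R = 2.44 × (25200 km) × (1340/2910)^(1/3) = 47480 km
d/d_R = (36200) / (47480) = 0.762
Since d/d_R < 1, the body is inside the Roche limit.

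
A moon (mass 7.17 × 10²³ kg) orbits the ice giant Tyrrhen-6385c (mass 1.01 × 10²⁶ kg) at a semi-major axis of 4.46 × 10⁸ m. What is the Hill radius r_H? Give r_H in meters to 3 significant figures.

r_H ≈ a (m/3M)^(1/3)
    = (4.46 × 10⁸) × (7.17 × 10²³ / (3 × 1.01 × 10²⁶))^(1/3)
    = 5.94 × 10⁷ m

5.94 × 10⁷ m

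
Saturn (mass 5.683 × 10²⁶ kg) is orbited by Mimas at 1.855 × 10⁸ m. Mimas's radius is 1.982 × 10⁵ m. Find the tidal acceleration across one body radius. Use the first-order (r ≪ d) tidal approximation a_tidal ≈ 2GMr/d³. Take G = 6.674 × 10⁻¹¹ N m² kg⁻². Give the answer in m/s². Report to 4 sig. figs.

Δg = 2GMr/d³
   = 2 × (6.674 × 10⁻¹¹) × (5.683 × 10²⁶) × (1.982 × 10⁵) / (1.855 × 10⁸)³
   = 2.355 × 10⁻³ m/s²

2.355 × 10⁻³ m/s²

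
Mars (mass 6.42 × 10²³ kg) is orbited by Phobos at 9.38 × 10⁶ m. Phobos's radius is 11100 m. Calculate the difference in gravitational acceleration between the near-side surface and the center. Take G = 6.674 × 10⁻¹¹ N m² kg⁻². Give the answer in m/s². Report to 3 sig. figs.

Δg = 2GMr/d³
   = 2 × (6.674 × 10⁻¹¹) × (6.42 × 10²³) × (11100) / (9.38 × 10⁶)³
   = 1.15 × 10⁻³ m/s²

1.15 × 10⁻³ m/s²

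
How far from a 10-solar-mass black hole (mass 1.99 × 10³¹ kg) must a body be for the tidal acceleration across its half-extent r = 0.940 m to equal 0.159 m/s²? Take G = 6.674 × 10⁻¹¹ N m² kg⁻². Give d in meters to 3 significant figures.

2.50 × 10⁷ m

2GMr/d³ = a_tidal  ⇒  d = (2GMr / a_tidal)^(1/3)
d = (2 × 6.674×10⁻¹¹ × (1.99 × 10³¹) × (0.940) / (0.159))^(1/3)
  = 2.50 × 10⁷ m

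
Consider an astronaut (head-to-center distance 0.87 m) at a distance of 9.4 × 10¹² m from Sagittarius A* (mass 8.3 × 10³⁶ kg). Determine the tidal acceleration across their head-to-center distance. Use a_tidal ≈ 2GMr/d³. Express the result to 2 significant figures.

1.2 × 10⁻¹² m/s²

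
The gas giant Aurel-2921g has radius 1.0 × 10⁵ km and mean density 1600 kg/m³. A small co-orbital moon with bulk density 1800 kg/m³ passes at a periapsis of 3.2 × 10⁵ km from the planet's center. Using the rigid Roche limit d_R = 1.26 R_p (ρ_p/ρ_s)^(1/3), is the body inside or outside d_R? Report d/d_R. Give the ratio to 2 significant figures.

d_R = 1.26 × (1.0 × 10⁵ km) × (1600/1800)^(1/3) = 1.211 × 10⁵ km
d/d_R = (3.2 × 10⁵) / (1.211 × 10⁵) = 2.6
Since d/d_R > 1, the body is outside the Roche limit.

outside; d/d_R ≈ 2.6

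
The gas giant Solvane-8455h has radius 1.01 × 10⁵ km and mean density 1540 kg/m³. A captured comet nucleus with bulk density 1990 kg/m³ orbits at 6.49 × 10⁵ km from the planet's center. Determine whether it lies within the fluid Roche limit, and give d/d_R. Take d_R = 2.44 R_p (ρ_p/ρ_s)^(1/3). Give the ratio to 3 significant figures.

d_R = 2.44 × (1.01 × 10⁵ km) × (1540/1990)^(1/3) = 2.263 × 10⁵ km
d/d_R = (6.49 × 10⁵) / (2.263 × 10⁵) = 2.87
Since d/d_R > 1, the body is outside the Roche limit.

outside; d/d_R ≈ 2.87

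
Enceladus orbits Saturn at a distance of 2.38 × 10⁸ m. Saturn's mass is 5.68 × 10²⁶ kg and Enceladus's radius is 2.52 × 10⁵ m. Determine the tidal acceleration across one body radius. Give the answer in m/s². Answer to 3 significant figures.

1.42 × 10⁻³ m/s²

Δa = 2GMr/d³
   = 2 × (6.674 × 10⁻¹¹) × (5.68 × 10²⁶) × (2.52 × 10⁵) / (2.38 × 10⁸)³
   = 1.42 × 10⁻³ m/s²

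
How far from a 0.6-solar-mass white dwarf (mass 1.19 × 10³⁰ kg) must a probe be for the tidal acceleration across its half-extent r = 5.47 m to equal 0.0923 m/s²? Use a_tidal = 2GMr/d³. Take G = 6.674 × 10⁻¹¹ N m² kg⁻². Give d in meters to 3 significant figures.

2.11 × 10⁷ m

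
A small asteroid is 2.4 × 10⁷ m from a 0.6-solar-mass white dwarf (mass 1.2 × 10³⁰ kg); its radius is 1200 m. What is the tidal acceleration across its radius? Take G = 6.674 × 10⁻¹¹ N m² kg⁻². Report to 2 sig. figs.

The tidal stretch is the gradient of GM/d² times the body's extent r, hence the 1/d³ dependence.
Δg = 2GMr/d³
   = 2 × (6.674 × 10⁻¹¹) × (1.2 × 10³⁰) × (1200) / (2.4 × 10⁷)³
   = 1.4 × 10¹ m/s²

1.4 × 10¹ m/s²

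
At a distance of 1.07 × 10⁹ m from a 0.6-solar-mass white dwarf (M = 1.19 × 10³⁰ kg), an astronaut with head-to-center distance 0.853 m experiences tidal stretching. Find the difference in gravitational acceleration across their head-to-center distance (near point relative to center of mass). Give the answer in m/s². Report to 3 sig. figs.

1.11 × 10⁻⁷ m/s²

a_tidal = 2GMr/d³
        = 2 × (6.674 × 10⁻¹¹) × (1.19 × 10³⁰) × (0.853) / (1.07 × 10⁹)³
        = 1.11 × 10⁻⁷ m/s²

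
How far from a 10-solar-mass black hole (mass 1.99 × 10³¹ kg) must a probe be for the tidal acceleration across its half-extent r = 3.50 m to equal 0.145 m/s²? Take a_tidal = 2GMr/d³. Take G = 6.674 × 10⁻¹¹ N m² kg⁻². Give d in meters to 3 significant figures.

4.00 × 10⁷ m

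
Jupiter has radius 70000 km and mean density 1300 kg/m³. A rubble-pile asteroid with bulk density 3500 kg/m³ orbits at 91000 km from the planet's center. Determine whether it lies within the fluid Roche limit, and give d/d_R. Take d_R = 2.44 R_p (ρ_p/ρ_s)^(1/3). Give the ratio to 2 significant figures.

d_R = 2.44 × (70000 km) × (1300/3500)^(1/3) = 1.228 × 10⁵ km
d/d_R = (91000) / (1.228 × 10⁵) = 0.74
Since d/d_R < 1, the body is inside the Roche limit.

inside; d/d_R ≈ 0.74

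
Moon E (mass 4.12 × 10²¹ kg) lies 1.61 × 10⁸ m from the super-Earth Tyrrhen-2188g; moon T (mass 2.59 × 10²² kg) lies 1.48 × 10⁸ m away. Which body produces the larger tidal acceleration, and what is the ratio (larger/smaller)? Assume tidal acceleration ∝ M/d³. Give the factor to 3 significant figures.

Moon T, by a factor of ≈ 8.09

Tidal acceleration ∝ M/d³, so compare M/d³ for each.
Moon E: (4.12 × 10²¹) / (1.61 × 10⁸)³ = 9.872 × 10⁻⁴
Moon T: (2.59 × 10²²) / (1.48 × 10⁸)³ = 7.989 × 10⁻³
Ratio (larger/smaller) = 8.09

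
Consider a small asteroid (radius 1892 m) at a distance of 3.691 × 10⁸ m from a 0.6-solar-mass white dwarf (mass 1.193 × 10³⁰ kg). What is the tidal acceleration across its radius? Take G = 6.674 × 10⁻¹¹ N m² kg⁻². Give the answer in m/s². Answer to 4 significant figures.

Δg = 2GMr/d³
   = 2 × (6.674 × 10⁻¹¹) × (1.193 × 10³⁰) × (1892) / (3.691 × 10⁸)³
   = 5.992 × 10⁻³ m/s²

5.992 × 10⁻³ m/s²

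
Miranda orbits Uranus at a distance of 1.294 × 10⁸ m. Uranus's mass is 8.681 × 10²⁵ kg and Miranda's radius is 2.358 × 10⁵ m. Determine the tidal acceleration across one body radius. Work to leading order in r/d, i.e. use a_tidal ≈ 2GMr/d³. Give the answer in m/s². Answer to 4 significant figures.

1.261 × 10⁻³ m/s²

Differencing GM/(d−r)² and GM/d² to first order in r/d gives 2GMr/d³.
a_tidal = 2GMr/d³
        = 2 × (6.674 × 10⁻¹¹) × (8.681 × 10²⁵) × (2.358 × 10⁵) / (1.294 × 10⁸)³
        = 1.261 × 10⁻³ m/s²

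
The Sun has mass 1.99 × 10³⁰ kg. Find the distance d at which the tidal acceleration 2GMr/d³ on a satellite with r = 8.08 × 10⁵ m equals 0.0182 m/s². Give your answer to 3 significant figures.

2.28 × 10⁹ m

2GMr/d³ = a_tidal  ⇒  d = (2GMr / a_tidal)^(1/3)
d = (2 × 6.674×10⁻¹¹ × (1.99 × 10³⁰) × (8.08 × 10⁵) / (0.0182))^(1/3)
  = 2.28 × 10⁹ m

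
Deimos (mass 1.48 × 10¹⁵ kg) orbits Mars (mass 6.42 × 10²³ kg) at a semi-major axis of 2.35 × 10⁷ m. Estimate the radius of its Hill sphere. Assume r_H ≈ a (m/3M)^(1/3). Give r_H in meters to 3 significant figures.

2.15 × 10⁴ m

r_H ≈ a (m/3M)^(1/3)
    = (2.35 × 10⁷) × (1.48 × 10¹⁵ / (3 × 6.42 × 10²³))^(1/3)
    = 2.15 × 10⁴ m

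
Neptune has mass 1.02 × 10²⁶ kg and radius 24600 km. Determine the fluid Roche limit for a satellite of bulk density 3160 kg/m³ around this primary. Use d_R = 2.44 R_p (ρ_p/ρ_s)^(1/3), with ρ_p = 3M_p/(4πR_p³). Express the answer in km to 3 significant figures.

48200 km

ρ_p = 3M_p/(4πR_p³) = 3 × (1.02 × 10²⁶) / (4π × (2.46 × 10⁷ m)³) = 1640 kg/m³
d_R = 2.44 × 24600 km × (1640/3160)^(1/3)
    = 48200 km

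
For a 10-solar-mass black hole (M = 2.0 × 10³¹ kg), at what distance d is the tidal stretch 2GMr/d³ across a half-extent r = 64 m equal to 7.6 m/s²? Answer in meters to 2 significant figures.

2.8 × 10⁷ m

2GMr/d³ = a_tidal  ⇒  d = (2GMr / a_tidal)^(1/3)
d = (2 × 6.674×10⁻¹¹ × (2.0 × 10³¹) × (64) / (7.6))^(1/3)
  = 2.8 × 10⁷ m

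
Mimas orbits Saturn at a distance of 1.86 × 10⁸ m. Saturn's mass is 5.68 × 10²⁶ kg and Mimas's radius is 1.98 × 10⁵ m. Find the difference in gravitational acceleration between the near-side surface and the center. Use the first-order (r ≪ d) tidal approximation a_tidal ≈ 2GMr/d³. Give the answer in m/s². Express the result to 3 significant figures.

Δg = 2GMr/d³
   = 2 × (6.674 × 10⁻¹¹) × (5.68 × 10²⁶) × (1.98 × 10⁵) / (1.86 × 10⁸)³
   = 2.33 × 10⁻³ m/s²

2.33 × 10⁻³ m/s²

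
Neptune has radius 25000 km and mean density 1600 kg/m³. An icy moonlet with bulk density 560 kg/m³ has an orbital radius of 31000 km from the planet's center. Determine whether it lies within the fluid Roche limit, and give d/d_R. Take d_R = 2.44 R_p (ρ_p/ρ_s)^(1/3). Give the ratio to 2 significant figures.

inside; d/d_R ≈ 0.36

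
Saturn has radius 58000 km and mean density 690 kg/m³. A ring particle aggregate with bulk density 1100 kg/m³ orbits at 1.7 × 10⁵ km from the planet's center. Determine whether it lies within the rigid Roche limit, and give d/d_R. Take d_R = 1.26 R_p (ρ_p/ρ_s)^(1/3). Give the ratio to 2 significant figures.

outside; d/d_R ≈ 2.7

d_R = 1.26 × (58000 km) × (690/1100)^(1/3) = 62560 km
d/d_R = (1.7 × 10⁵) / (62560) = 2.7
Since d/d_R > 1, the body is outside the Roche limit.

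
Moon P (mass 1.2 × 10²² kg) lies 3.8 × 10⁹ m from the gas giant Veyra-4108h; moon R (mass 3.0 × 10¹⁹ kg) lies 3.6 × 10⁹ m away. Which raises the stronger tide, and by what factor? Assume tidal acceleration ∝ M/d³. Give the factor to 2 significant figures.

Moon P, by a factor of ≈ 340

The tide-raising term goes as M/d³ (the gradient of a 1/d² field).
Moon P: (1.2 × 10²²) / (3.8 × 10⁹)³ = 2.187 × 10⁻⁷
Moon R: (3.0 × 10¹⁹) / (3.6 × 10⁹)³ = 6.430 × 10⁻¹⁰
Ratio (larger/smaller) = 340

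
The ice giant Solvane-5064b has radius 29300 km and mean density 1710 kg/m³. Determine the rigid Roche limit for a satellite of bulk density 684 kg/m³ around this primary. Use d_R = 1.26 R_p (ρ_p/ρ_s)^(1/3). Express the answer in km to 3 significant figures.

d_R = 1.26 × 29300 km × (1710/684)^(1/3)
    = 50100 km

50100 km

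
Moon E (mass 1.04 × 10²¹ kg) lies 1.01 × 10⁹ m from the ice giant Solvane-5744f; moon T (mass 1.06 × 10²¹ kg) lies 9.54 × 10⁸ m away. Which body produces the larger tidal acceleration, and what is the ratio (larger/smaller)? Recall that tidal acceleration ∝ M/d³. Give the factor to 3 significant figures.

Moon T, by a factor of ≈ 1.21

Tidal acceleration ∝ M/d³, so compare M/d³ for each.
Moon E: (1.04 × 10²¹) / (1.01 × 10⁹)³ = 1.009 × 10⁻⁶
Moon T: (1.06 × 10²¹) / (9.54 × 10⁸)³ = 1.221 × 10⁻⁶
Ratio (larger/smaller) = 1.21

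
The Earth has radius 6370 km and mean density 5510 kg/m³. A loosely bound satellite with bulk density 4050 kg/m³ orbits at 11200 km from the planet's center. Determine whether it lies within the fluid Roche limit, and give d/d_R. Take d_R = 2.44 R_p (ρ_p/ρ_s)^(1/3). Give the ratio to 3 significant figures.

inside; d/d_R ≈ 0.650

d_R = 2.44 × (6370 km) × (5510/4050)^(1/3) = 17220 km
d/d_R = (11200) / (17220) = 0.650
Since d/d_R < 1, the body is inside the Roche limit.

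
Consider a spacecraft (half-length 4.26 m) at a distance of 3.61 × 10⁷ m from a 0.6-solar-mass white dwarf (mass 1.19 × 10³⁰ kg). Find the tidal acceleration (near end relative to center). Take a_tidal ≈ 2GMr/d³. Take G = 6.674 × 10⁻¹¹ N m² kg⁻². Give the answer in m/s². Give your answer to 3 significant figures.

1.44 × 10⁻² m/s²

Δa = 2GMr/d³
   = 2 × (6.674 × 10⁻¹¹) × (1.19 × 10³⁰) × (4.26) / (3.61 × 10⁷)³
   = 1.44 × 10⁻² m/s²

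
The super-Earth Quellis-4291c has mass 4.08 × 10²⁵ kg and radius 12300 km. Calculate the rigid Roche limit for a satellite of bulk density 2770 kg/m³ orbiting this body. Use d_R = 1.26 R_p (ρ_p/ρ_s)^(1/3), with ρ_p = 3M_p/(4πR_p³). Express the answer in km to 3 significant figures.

19200 km

ρ_p = 3M_p/(4πR_p³) = 3 × (4.08 × 10²⁵) / (4π × (1.23 × 10⁷ m)³) = 5230 kg/m³
d_R = 1.26 × 12300 km × (5230/2770)^(1/3)
    = 19200 km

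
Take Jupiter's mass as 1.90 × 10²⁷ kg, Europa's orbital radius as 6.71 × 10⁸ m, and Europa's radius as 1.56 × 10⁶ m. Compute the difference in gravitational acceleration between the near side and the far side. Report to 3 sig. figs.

2.62 × 10⁻³ m/s²

a_tidal = 4GMr/d³
        = 4 × (6.674 × 10⁻¹¹) × (1.90 × 10²⁷) × (1.56 × 10⁶) / (6.71 × 10⁸)³
        = 2.62 × 10⁻³ m/s²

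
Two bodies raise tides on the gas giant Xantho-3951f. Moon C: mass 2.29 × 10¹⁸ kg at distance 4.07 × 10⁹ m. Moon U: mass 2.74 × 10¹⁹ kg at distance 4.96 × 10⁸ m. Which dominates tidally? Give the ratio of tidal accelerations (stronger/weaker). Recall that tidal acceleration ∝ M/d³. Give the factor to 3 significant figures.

Tidal stretch scales as M/d³; compute that for each body.
Moon C: (2.29 × 10¹⁸) / (4.07 × 10⁹)³ = 3.397 × 10⁻¹¹
Moon U: (2.74 × 10¹⁹) / (4.96 × 10⁸)³ = 2.245 × 10⁻⁷
Ratio (larger/smaller) = 6610

Moon U, by a factor of ≈ 6610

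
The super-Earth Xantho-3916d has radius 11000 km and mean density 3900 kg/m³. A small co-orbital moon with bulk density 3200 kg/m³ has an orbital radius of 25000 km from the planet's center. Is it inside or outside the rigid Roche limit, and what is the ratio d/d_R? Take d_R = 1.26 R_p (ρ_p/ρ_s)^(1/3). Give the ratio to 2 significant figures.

outside; d/d_R ≈ 1.7

d_R = 1.26 × (11000 km) × (3900/3200)^(1/3) = 14800 km
d/d_R = (25000) / (14800) = 1.7
Since d/d_R > 1, the body is outside the Roche limit.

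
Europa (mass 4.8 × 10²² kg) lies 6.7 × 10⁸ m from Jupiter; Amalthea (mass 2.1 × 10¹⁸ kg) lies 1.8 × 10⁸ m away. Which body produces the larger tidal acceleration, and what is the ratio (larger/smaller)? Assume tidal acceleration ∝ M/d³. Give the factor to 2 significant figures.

Compare M/d³ for the two perturbers:
Europa: (4.8 × 10²²) / (6.7 × 10⁸)³ = 1.596 × 10⁻⁴
Amalthea: (2.1 × 10¹⁸) / (1.8 × 10⁸)³ = 3.601 × 10⁻⁷
Ratio (larger/smaller) = 440

Europa, by a factor of ≈ 440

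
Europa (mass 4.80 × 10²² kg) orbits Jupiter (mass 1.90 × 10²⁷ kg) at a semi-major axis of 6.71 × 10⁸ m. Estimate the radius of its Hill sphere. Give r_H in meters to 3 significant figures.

r_H ≈ a (m/3M)^(1/3)
    = (6.71 × 10⁸) × (4.80 × 10²² / (3 × 1.90 × 10²⁷))^(1/3)
    = 1.37 × 10⁷ m

1.37 × 10⁷ m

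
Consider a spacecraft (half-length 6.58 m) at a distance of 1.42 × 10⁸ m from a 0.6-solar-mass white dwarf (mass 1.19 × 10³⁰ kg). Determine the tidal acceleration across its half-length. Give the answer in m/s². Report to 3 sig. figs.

3.65 × 10⁻⁴ m/s²

Δg = 2GMr/d³
   = 2 × (6.674 × 10⁻¹¹) × (1.19 × 10³⁰) × (6.58) / (1.42 × 10⁸)³
   = 3.65 × 10⁻⁴ m/s²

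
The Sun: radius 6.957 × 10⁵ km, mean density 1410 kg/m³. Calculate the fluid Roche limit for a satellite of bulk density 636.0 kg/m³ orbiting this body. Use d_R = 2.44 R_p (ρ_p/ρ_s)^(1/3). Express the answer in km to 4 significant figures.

2.213 × 10⁶ km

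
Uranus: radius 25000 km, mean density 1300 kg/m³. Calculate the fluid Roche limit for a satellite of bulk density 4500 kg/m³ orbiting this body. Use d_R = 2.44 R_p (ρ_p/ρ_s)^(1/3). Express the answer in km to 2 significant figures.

d_R = 2.44 × 25000 km × (1300/4500)^(1/3)
    = 40000 km

40000 km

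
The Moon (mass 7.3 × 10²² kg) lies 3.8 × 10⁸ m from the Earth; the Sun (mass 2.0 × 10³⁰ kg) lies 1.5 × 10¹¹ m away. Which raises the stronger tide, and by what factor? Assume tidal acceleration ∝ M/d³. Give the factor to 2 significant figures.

Tidal acceleration ∝ M/d³, so compare M/d³ for each.
The Moon: (7.3 × 10²²) / (3.8 × 10⁸)³ = 1.330 × 10⁻³
The Sun: (2.0 × 10³⁰) / (1.5 × 10¹¹)³ = 5.926 × 10⁻⁴
Ratio (larger/smaller) = 2.2

The Moon, by a factor of ≈ 2.2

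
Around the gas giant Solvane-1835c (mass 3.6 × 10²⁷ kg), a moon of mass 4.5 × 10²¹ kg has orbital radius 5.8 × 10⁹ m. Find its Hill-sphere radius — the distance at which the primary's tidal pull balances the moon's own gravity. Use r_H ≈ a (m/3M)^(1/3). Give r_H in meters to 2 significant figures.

r_H ≈ a (m/3M)^(1/3)
    = (5.8 × 10⁹) × (4.5 × 10²¹ / (3 × 3.6 × 10²⁷))^(1/3)
    = 4.3 × 10⁷ m

4.3 × 10⁷ m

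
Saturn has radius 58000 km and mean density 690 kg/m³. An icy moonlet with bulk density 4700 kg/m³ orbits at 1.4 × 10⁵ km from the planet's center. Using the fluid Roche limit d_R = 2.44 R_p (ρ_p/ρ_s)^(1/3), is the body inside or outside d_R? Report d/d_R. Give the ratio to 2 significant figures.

d_R = 2.44 × (58000 km) × (690/4700)^(1/3) = 74660 km
d/d_R = (1.4 × 10⁵) / (74660) = 1.9
Since d/d_R > 1, the body is outside the Roche limit.

outside; d/d_R ≈ 1.9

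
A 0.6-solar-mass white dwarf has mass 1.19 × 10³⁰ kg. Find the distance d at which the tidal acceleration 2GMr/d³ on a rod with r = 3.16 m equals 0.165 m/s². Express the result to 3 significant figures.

1.45 × 10⁷ m

2GMr/d³ = a_tidal  ⇒  d = (2GMr / a_tidal)^(1/3)
d = (2 × 6.674×10⁻¹¹ × (1.19 × 10³⁰) × (3.16) / (0.165))^(1/3)
  = 1.45 × 10⁷ m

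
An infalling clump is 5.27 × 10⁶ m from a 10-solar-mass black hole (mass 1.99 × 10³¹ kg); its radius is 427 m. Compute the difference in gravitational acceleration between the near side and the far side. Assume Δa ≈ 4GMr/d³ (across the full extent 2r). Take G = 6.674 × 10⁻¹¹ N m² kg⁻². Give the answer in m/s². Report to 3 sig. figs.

a_tidal = 4GMr/d³
        = 4 × (6.674 × 10⁻¹¹) × (1.99 × 10³¹) × (427) / (5.27 × 10⁶)³
        = 1.55 × 10⁴ m/s²

1.55 × 10⁴ m/s²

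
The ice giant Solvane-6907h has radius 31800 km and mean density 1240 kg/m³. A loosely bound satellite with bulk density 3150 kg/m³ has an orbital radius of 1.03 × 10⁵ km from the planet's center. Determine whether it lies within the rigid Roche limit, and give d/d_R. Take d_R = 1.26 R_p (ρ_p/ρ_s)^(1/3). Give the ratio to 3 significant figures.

d_R = 1.26 × (31800 km) × (1240/3150)^(1/3) = 29370 km
d/d_R = (1.03 × 10⁵) / (29370) = 3.51
Since d/d_R > 1, the body is outside the Roche limit.

outside; d/d_R ≈ 3.51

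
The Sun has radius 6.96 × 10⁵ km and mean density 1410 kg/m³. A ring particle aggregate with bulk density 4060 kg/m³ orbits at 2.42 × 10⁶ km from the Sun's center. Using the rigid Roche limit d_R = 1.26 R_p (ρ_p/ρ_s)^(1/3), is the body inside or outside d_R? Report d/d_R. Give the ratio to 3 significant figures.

outside; d/d_R ≈ 3.93

d_R = 1.26 × (6.96 × 10⁵ km) × (1410/4060)^(1/3) = 6.164 × 10⁵ km
d/d_R = (2.42 × 10⁶) / (6.164 × 10⁵) = 3.93
Since d/d_R > 1, the body is outside the Roche limit.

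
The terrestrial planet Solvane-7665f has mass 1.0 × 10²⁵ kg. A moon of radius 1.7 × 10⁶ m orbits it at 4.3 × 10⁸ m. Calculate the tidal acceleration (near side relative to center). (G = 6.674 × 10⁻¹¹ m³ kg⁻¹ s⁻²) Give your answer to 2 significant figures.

Δa = 2GMr/d³
   = 2 × (6.674 × 10⁻¹¹) × (1.0 × 10²⁵) × (1.7 × 10⁶) / (4.3 × 10⁸)³
   = 2.9 × 10⁻⁵ m/s²

2.9 × 10⁻⁵ m/s²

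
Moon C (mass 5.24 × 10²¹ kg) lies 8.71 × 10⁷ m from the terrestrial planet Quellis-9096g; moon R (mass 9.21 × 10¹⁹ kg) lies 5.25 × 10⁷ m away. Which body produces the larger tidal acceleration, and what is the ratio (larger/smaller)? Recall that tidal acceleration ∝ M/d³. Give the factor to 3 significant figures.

Moon C, by a factor of ≈ 12.5

The tide-raising term goes as M/d³ (the gradient of a 1/d² field).
Moon C: (5.24 × 10²¹) / (8.71 × 10⁷)³ = 7.930 × 10⁻³
Moon R: (9.21 × 10¹⁹) / (5.25 × 10⁷)³ = 6.365 × 10⁻⁴
Ratio (larger/smaller) = 12.5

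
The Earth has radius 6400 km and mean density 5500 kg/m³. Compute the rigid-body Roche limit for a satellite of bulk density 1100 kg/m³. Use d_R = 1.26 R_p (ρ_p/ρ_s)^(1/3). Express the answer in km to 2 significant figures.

14000 km

d_R = 1.26 × 6400 km × (5500/1100)^(1/3)
    = 14000 km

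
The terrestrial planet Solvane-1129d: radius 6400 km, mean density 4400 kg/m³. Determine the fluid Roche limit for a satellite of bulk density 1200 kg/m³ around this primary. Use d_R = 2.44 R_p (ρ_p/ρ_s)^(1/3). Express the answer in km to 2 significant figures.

d_R = 2.44 × 6400 km × (4400/1200)^(1/3)
    = 24000 km

24000 km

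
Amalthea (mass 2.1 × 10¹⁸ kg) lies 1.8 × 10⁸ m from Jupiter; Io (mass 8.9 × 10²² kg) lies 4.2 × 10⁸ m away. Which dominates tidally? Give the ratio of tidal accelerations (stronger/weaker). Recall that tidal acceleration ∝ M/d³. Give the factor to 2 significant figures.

Tidal acceleration ∝ M/d³, so compare M/d³ for each.
Amalthea: (2.1 × 10¹⁸) / (1.8 × 10⁸)³ = 3.601 × 10⁻⁷
Io: (8.9 × 10²²) / (4.2 × 10⁸)³ = 1.201 × 10⁻³
Ratio (larger/smaller) = 3300

Io, by a factor of ≈ 3300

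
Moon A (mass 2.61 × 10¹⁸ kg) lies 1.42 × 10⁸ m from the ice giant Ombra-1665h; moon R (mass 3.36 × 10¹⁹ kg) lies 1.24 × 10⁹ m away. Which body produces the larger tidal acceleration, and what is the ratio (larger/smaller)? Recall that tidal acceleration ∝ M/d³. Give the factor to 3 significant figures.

Moon A, by a factor of ≈ 51.7

Tidal stretch scales as M/d³; compute that for each body.
Moon A: (2.61 × 10¹⁸) / (1.42 × 10⁸)³ = 9.115 × 10⁻⁷
Moon R: (3.36 × 10¹⁹) / (1.24 × 10⁹)³ = 1.762 × 10⁻⁸
Ratio (larger/smaller) = 51.7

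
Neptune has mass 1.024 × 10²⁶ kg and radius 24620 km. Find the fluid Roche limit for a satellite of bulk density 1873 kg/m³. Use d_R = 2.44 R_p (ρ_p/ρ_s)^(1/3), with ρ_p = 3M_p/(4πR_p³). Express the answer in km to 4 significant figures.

ρ_p = 3M_p/(4πR_p³) = 3 × (1.024 × 10²⁶) / (4π × (2.462 × 10⁷ m)³) = 1638 kg/m³
d_R = 2.44 × 24620 km × (1638/1873)^(1/3)
    = 57450 km

57450 km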